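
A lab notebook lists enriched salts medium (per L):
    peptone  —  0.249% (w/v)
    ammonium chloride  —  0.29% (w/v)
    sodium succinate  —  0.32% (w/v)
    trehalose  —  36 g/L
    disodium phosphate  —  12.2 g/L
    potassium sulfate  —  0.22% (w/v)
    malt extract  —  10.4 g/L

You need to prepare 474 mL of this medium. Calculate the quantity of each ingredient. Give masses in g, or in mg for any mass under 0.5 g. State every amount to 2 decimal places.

Scale factor relative to 1 L: 0.474.
peptone: 0.249 g per 100 mL × 474 mL ÷ 100 = 1.18 g
ammonium chloride: 0.29 g per 100 mL × 474 mL ÷ 100 = 1.37 g
sodium succinate: 0.32 g per 100 mL × 474 mL ÷ 100 = 1.52 g
trehalose: 36 g/L × 0.474 L = 17.06 g
disodium phosphate: 12.2 g/L × 0.474 L = 5.78 g
potassium sulfate: 0.22% w/v = 2.2 g/L → 2.2 × 0.474 L = 1.04 g
malt extract: 10.4 g/L × 0.474 L = 4.93 g

peptone 1.18 g; ammonium chloride 1.37 g; sodium succinate 1.52 g; trehalose 17.06 g; disodium phosphate 5.78 g; potassium sulfate 1.04 g; malt extract 4.93 g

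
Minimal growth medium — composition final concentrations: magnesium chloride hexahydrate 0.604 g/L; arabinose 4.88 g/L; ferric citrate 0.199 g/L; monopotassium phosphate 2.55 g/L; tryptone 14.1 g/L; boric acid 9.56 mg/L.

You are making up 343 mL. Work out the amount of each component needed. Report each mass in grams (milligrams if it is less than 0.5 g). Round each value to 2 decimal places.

magnesium chloride hexahydrate 207.17 mg; arabinose 1.67 g; ferric citrate 68.26 mg; monopotassium phosphate 0.87 g; tryptone 4.84 g; boric acid 3.28 mg

Scale factor relative to 1 L: 0.343.
magnesium chloride hexahydrate: 0.604 g/L × 0.343 L = 0.207172 g = 207.17 mg
arabinose: 4.88 g/L × 0.343 L = 1.67 g
ferric citrate: 0.199 g/L × 0.343 L = 0.068257 g = 68.26 mg
monopotassium phosphate: 2.55 g/L × 0.343 L = 0.87 g
tryptone: 14.1 g/L × 0.343 L = 4.84 g
boric acid: 9.56 mg/L × 0.343 L = 3.28 mg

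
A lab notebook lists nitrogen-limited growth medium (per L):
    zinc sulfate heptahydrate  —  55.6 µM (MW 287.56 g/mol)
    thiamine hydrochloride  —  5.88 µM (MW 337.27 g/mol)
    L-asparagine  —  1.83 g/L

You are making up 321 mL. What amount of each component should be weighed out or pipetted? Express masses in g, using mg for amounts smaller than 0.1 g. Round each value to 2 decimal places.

zinc sulfate heptahydrate 5.13 mg; thiamine hydrochloride 0.64 mg; L-asparagine 0.59 g

Working volume: 321 mL = 0.321 L.
zinc sulfate heptahydrate: 55.6 µmol/L × 287.56 g/mol × 0.321 L ÷ 1000 = 5.13 mg
thiamine hydrochloride: 5.88 µmol/L × 337.27 g/mol × 0.321 L ÷ 1000 = 0.64 mg
L-asparagine: 1.83 g/L × 0.321 L = 0.59 g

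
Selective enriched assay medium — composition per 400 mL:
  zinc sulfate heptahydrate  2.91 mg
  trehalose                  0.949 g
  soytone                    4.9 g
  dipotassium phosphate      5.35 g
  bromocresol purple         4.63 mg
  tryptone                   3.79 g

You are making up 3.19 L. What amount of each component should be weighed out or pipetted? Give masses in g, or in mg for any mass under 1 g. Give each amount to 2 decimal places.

Ratio of target to recipe volume: 3190 / 400 = 7.975.
zinc sulfate heptahydrate: 2.91 mg × (3190 mL / 400 mL) = 23.21 mg
trehalose: 0.949 g × (3190 mL / 400 mL) = 7.57 g
soytone: 4.9 g × (3190 mL / 400 mL) = 39.08 g
dipotassium phosphate: 5.35 g × (3190 mL / 400 mL) = 42.67 g
bromocresol purple: 4.63 mg × (3190 mL / 400 mL) = 36.92 mg
tryptone: 3.79 g × (3190 mL / 400 mL) = 30.23 g

zinc sulfate heptahydrate 23.21 mg; trehalose 7.57 g; soytone 39.08 g; dipotassium phosphate 42.67 g; bromocresol purple 36.92 mg; tryptone 30.23 g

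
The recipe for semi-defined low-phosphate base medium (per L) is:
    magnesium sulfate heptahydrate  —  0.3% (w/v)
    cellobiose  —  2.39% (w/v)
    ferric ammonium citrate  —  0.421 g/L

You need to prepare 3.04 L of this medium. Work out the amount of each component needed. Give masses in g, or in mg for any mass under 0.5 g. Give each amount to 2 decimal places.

Scale factor relative to 1 L: 3.04.
magnesium sulfate heptahydrate: 0.3 g per 100 mL × 3040 mL ÷ 100 = 9.12 g
cellobiose: 2.39 g per 100 mL × 3040 mL ÷ 100 = 72.66 g
ferric ammonium citrate: 0.421 g/L × 3.04 L = 1.28 g

magnesium sulfate heptahydrate 9.12 g; cellobiose 72.66 g; ferric ammonium citrate 1.28 g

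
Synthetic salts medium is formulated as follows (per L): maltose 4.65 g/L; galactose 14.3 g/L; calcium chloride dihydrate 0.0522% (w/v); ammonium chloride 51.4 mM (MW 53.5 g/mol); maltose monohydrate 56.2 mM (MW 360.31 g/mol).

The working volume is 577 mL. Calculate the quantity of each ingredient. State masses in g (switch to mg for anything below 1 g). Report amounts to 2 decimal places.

Target volume = 577 mL = 0.577 L.
maltose: 4.65 g/L × 0.577 L = 2.68 g
galactose: 14.3 g/L × 0.577 L = 8.25 g
calcium chloride dihydrate: 0.0522% w/v = 0.522 g/L → 0.522 × 0.577 L = 0.301194 g = 301.19 mg
ammonium chloride: 51.4 mmol/L × 53.5 g/mol × 0.577 L ÷ 1000 = 1.59 g
maltose monohydrate: 56.2 mmol/L × 360.31 g/mol × 0.577 L ÷ 1000 = 11.68 g

maltose 2.68 g; galactose 8.25 g; calcium chloride dihydrate 301.19 mg; ammonium chloride 1.59 g; maltose monohydrate 11.68 g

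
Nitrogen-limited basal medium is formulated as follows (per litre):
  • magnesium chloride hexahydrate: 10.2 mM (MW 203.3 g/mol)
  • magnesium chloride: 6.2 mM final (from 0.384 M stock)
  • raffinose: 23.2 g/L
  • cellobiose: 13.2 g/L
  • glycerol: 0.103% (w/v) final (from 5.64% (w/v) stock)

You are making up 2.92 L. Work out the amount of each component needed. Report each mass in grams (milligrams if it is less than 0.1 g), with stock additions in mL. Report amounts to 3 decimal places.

Scale factor relative to 1 L: 2.92.
magnesium chloride hexahydrate: 10.2 mmol/L × 203.3 g/mol × 2.92 L ÷ 1000 = 6.055 g
magnesium chloride: dilute stock: 6.2 mM × 2920 mL ÷ 384 mM = 47.146 mL
raffinose: 23.2 g/L × 2.92 L = 67.744 g
cellobiose: 13.2 g/L × 2.92 L = 38.544 g
glycerol: C1V1 = C2V2 → 0.103% ÷ 5.64% × 2920 mL = 53.326 mL

magnesium chloride hexahydrate 6.055 g; magnesium chloride 47.146 mL; raffinose 67.744 g; cellobiose 38.544 g; glycerol 53.326 mL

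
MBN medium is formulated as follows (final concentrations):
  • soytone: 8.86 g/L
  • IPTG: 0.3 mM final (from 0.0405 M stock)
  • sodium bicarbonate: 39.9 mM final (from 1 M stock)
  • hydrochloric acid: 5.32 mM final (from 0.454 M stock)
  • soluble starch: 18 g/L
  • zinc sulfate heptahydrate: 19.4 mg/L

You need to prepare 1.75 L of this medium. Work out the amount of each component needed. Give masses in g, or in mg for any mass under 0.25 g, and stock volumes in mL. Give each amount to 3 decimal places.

soytone 15.505 g; IPTG 12.963 mL; sodium bicarbonate 69.825 mL; hydrochloric acid 20.507 mL; soluble starch 31.500 g; zinc sulfate heptahydrate 33.950 mg

Working volume: 1.75 L.
soytone: 8.86 g/L × 1.75 L = 15.505 g
IPTG: V = C2·V2/C1 = 0.3 mM × 1750 mL ÷ 40.5 mM = 12.963 mL
sodium bicarbonate: V = C2·V2/C1 = 39.9 mM × 1750 mL ÷ 1000 mM = 69.825 mL
hydrochloric acid: dilute stock: 5.32 mM × 1750 mL ÷ 454 mM = 20.507 mL
soluble starch: 18 g/L × 1.75 L = 31.500 g
zinc sulfate heptahydrate: 19.4 mg/L × 1.75 L = 33.950 mg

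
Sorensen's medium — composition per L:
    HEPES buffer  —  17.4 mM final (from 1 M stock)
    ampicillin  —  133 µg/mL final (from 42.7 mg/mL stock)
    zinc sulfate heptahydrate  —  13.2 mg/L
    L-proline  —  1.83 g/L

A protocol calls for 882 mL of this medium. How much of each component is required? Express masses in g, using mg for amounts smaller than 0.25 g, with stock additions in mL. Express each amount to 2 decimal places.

Target volume = 882 mL = 0.882 L.
HEPES buffer: dilute stock: 17.4 mM × 882 mL ÷ 1000 mM = 15.35 mL
ampicillin: C1V1 = C2V2 → 133 µg/mL × 882 mL ÷ 42700 µg/mL = 2.75 mL
zinc sulfate heptahydrate: 13.2 mg/L × 0.882 L = 11.64 mg
L-proline: 1.83 g/L × 0.882 L = 1.61 g

HEPES buffer 15.35 mL; ampicillin 2.75 mL; zinc sulfate heptahydrate 11.64 mg; L-proline 1.61 g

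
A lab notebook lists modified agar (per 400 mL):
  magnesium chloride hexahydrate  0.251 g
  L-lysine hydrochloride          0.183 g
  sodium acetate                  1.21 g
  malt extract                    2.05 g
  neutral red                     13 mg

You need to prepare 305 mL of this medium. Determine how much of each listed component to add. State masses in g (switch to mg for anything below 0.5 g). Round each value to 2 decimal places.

magnesium chloride hexahydrate 191.39 mg; L-lysine hydrochloride 139.54 mg; sodium acetate 0.92 g; malt extract 1.56 g; neutral red 9.91 mg

Scale factor = 305 mL / 400 mL = 0.7625.
magnesium chloride hexahydrate: 0.251 g × (305 mL / 400 mL) = 0.191387 g = 191.39 mg
L-lysine hydrochloride: 0.183 g × (305 mL / 400 mL) = 0.139537 g = 139.54 mg
sodium acetate: 1.21 g × (305 mL / 400 mL) = 0.92 g
malt extract: 2.05 g × (305 mL / 400 mL) = 1.56 g
neutral red: 13 mg × (305 mL / 400 mL) = 9.91 mg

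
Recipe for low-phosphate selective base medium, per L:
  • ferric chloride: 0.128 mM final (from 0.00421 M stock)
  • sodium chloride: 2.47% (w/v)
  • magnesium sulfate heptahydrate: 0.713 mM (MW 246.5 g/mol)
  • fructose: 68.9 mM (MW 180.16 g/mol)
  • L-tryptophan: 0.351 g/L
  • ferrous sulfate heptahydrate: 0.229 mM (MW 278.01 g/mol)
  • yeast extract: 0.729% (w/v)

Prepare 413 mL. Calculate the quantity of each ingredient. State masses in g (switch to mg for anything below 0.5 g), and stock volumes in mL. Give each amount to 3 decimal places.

Scale factor relative to 1 L: 0.413.
ferric chloride: dilute stock: 0.128 mM × 413 mL ÷ 4.21 mM = 12.557 mL
sodium chloride: 2.47% w/v = 24.7 g/L → 24.7 × 0.413 L = 10.201 g
magnesium sulfate heptahydrate: 0.713 mmol/L × 246.5 mg/mmol × 0.413 L = 72.587 mg
fructose: 68.9 mmol/L × 180.16 g/mol × 0.413 L ÷ 1000 = 5.127 g
L-tryptophan: 0.351 g/L × 0.413 L = 0.144963 g = 144.963 mg
ferrous sulfate heptahydrate: 0.229 mmol/L × 278.01 mg/mmol × 0.413 L = 26.293 mg
yeast extract: 0.729 g per 100 mL × 413 mL ÷ 100 = 3.011 g

ferric chloride 12.557 mL; sodium chloride 10.201 g; magnesium sulfate heptahydrate 72.587 mg; fructose 5.127 g; L-tryptophan 144.963 mg; ferrous sulfate heptahydrate 26.293 mg; yeast extract 3.011 g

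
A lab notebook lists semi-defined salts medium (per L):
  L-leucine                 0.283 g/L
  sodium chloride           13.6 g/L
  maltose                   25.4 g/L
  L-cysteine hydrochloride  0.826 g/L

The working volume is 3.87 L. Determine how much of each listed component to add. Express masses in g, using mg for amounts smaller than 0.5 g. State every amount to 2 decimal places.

L-leucine 1.10 g; sodium chloride 52.63 g; maltose 98.30 g; L-cysteine hydrochloride 3.20 g

Working volume: 3.87 L.
L-leucine: 0.283 g/L × 3.87 L = 1.10 g
sodium chloride: 13.6 g/L × 3.87 L = 52.63 g
maltose: 25.4 g/L × 3.87 L = 98.30 g
L-cysteine hydrochloride: 0.826 g/L × 3.87 L = 3.20 g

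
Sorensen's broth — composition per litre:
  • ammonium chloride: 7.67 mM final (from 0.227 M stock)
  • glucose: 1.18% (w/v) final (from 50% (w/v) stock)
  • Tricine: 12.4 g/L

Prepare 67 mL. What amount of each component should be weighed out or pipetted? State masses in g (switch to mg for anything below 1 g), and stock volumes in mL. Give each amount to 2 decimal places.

ammonium chloride 2.26 mL; glucose 1.58 mL; Tricine 830.80 mg

Target volume = 67 mL = 0.067 L.
ammonium chloride: dilute stock: 7.67 mM × 67 mL ÷ 227 mM = 2.26 mL
glucose: V = C2·V2/C1 = 1.18% ÷ 50% × 67 mL = 1.58 mL
Tricine: 12.4 g/L × 0.067 L = 0.8308 g = 830.80 mg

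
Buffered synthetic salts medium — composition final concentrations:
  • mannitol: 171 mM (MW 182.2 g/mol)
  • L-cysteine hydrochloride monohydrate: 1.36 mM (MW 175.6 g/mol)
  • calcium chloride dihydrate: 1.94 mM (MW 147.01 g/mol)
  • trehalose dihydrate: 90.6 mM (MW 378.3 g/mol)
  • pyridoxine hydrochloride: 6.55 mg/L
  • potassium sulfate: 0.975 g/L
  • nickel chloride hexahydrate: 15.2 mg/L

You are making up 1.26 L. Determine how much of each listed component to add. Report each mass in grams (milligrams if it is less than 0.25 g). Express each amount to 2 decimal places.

Scale factor relative to 1 L: 1.26.
mannitol: 171 mmol/L × 182.2 g/mol × 1.26 L ÷ 1000 = 39.26 g
L-cysteine hydrochloride monohydrate: 1.36 mmol/L × 175.6 g/mol × 1.26 L ÷ 1000 = 0.30 g
calcium chloride dihydrate: 1.94 mmol/L × 147.01 g/mol × 1.26 L ÷ 1000 = 0.36 g
trehalose dihydrate: 90.6 mmol/L × 378.3 g/mol × 1.26 L ÷ 1000 = 43.19 g
pyridoxine hydrochloride: 6.55 mg/L × 1.26 L = 8.25 mg
potassium sulfate: 0.975 g/L × 1.26 L = 1.23 g
nickel chloride hexahydrate: 15.2 mg/L × 1.26 L = 19.15 mg

mannitol 39.26 g; L-cysteine hydrochloride monohydrate 0.30 g; calcium chloride dihydrate 0.36 g; trehalose dihydrate 43.19 g; pyridoxine hydrochloride 8.25 mg; potassium sulfate 1.23 g; nickel chloride hexahydrate 19.15 mg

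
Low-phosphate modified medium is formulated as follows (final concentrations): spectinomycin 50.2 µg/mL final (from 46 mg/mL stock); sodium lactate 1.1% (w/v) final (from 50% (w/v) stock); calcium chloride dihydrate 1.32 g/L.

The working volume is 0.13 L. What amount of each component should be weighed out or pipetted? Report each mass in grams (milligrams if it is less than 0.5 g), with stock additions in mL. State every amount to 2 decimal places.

spectinomycin 0.14 mL; sodium lactate 2.86 mL; calcium chloride dihydrate 171.60 mg

Scale factor relative to 1 L: 0.13.
spectinomycin: C1V1 = C2V2 → 50.2 µg/mL × 130 mL ÷ 46000 µg/mL = 0.14 mL
sodium lactate: dilute stock: 1.1% ÷ 50% × 130 mL = 2.86 mL
calcium chloride dihydrate: 1.32 g/L × 0.13 L = 0.1716 g = 171.60 mg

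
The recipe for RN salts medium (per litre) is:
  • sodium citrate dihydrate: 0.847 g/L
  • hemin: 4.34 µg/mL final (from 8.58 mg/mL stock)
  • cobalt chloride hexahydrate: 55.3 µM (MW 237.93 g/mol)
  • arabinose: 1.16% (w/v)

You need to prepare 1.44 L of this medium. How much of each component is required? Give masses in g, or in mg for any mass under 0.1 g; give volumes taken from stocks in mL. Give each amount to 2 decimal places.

Scale factor relative to 1 L: 1.44.
sodium citrate dihydrate: 0.847 g/L × 1.44 L = 1.22 g
hemin: dilute stock: 4.34 µg/mL × 1440 mL ÷ 8580 µg/mL = 0.73 mL
cobalt chloride hexahydrate: 55.3 µmol/L × 237.93 g/mol × 1.44 L ÷ 1000 = 18.95 mg
arabinose: 1.16 g per 100 mL × 1440 mL ÷ 100 = 16.70 g

sodium citrate dihydrate 1.22 g; hemin 0.73 mL; cobalt chloride hexahydrate 18.95 mg; arabinose 16.70 g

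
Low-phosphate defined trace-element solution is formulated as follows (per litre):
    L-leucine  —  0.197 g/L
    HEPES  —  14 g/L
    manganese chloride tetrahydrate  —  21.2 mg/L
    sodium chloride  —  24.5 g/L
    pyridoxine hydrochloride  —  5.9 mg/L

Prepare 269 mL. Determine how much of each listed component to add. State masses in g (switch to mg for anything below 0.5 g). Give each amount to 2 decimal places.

Working volume: 269 mL = 0.269 L.
L-leucine: 0.197 g/L × 0.269 L = 0.052993 g = 52.99 mg
HEPES: 14 g/L × 0.269 L = 3.77 g
manganese chloride tetrahydrate: 21.2 mg/L × 0.269 L = 5.70 mg
sodium chloride: 24.5 g/L × 0.269 L = 6.59 g
pyridoxine hydrochloride: 5.9 mg/L × 0.269 L = 1.59 mg

L-leucine 52.99 mg; HEPES 3.77 g; manganese chloride tetrahydrate 5.70 mg; sodium chloride 6.59 g; pyridoxine hydrochloride 1.59 mg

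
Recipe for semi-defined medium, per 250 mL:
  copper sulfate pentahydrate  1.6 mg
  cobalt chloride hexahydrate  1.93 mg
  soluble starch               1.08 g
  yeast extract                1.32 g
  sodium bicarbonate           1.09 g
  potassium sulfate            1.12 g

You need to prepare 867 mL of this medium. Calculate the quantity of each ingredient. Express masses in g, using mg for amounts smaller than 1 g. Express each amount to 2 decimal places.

Scale factor = 867 mL / 250 mL = 3.468.
copper sulfate pentahydrate: 1.6 mg × (867 mL / 250 mL) = 5.55 mg
cobalt chloride hexahydrate: 1.93 mg × (867 mL / 250 mL) = 6.69 mg
soluble starch: 1.08 g × (867 mL / 250 mL) = 3.75 g
yeast extract: 1.32 g × (867 mL / 250 mL) = 4.58 g
sodium bicarbonate: 1.09 g × (867 mL / 250 mL) = 3.78 g
potassium sulfate: 1.12 g × (867 mL / 250 mL) = 3.88 g

copper sulfate pentahydrate 5.55 mg; cobalt chloride hexahydrate 6.69 mg; soluble starch 3.75 g; yeast extract 4.58 g; sodium bicarbonate 3.78 g; potassium sulfate 3.88 g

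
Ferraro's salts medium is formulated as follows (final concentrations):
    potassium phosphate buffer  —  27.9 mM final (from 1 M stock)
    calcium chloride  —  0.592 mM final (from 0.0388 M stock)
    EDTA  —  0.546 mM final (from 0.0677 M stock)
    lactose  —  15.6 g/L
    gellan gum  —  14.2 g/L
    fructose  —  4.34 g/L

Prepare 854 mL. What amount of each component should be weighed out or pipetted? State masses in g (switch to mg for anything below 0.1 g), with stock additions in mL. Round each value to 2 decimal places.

potassium phosphate buffer 23.83 mL; calcium chloride 13.03 mL; EDTA 6.89 mL; lactose 13.32 g; gellan gum 12.13 g; fructose 3.71 g

Target volume = 854 mL = 0.854 L.
potassium phosphate buffer: V = C2·V2/C1 = 27.9 mM × 854 mL ÷ 1000 mM = 23.83 mL
calcium chloride: C1V1 = C2V2 → 0.592 mM × 854 mL ÷ 38.8 mM = 13.03 mL
EDTA: C1V1 = C2V2 → 0.546 mM × 854 mL ÷ 67.7 mM = 6.89 mL
lactose: 15.6 g/L × 0.854 L = 13.32 g
gellan gum: 14.2 g/L × 0.854 L = 12.13 g
fructose: 4.34 g/L × 0.854 L = 3.71 g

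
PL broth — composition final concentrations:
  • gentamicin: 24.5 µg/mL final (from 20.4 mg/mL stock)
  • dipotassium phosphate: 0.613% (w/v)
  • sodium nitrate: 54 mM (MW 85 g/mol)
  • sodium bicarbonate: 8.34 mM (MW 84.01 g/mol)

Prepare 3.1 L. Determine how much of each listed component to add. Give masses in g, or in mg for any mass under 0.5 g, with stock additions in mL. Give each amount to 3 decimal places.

Scale factor relative to 1 L: 3.1.
gentamicin: C1V1 = C2V2 → 24.5 µg/mL × 3100 mL ÷ 20400 µg/mL = 3.723 mL
dipotassium phosphate: 0.613% w/v = 6.13 g/L → 6.13 × 3.1 L = 19.003 g
sodium nitrate: 54 mmol/L × 85 g/mol × 3.1 L ÷ 1000 = 14.229 g
sodium bicarbonate: 8.34 mmol/L × 84.01 g/mol × 3.1 L ÷ 1000 = 2.172 g

gentamicin 3.723 mL; dipotassium phosphate 19.003 g; sodium nitrate 14.229 g; sodium bicarbonate 2.172 g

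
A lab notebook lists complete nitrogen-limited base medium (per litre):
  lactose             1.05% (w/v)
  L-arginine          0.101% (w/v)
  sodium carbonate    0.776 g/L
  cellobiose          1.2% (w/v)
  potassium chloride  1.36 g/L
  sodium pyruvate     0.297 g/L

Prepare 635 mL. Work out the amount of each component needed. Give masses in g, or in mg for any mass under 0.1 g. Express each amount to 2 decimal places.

Target volume = 635 mL = 0.635 L.
lactose: 1.05 g per 100 mL × 635 mL ÷ 100 = 6.67 g
L-arginine: 0.101% w/v = 1.01 g/L → 1.01 × 0.635 L = 0.64 g
sodium carbonate: 0.776 g/L × 0.635 L = 0.49 g
cellobiose: 1.2% w/v = 12 g/L → 12 × 0.635 L = 7.62 g
potassium chloride: 1.36 g/L × 0.635 L = 0.86 g
sodium pyruvate: 0.297 g/L × 0.635 L = 0.19 g

lactose 6.67 g; L-arginine 0.64 g; sodium carbonate 0.49 g; cellobiose 7.62 g; potassium chloride 0.86 g; sodium pyruvate 0.19 g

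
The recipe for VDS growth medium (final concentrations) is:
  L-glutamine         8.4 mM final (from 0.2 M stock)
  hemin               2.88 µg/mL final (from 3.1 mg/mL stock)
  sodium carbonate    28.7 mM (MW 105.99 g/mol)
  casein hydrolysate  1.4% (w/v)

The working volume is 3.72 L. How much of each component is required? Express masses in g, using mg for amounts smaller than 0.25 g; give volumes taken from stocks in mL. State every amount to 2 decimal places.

Working volume: 3.72 L.
L-glutamine: V = C2·V2/C1 = 8.4 mM × 3720 mL ÷ 200 mM = 156.24 mL
hemin: dilute stock: 2.88 µg/mL × 3720 mL ÷ 3100 µg/mL = 3.46 mL
sodium carbonate: 28.7 mmol/L × 105.99 g/mol × 3.72 L ÷ 1000 = 11.32 g
casein hydrolysate: 1.4% w/v = 14 g/L → 14 × 3.72 L = 52.08 g

L-glutamine 156.24 mL; hemin 3.46 mL; sodium carbonate 11.32 g; casein hydrolysate 52.08 g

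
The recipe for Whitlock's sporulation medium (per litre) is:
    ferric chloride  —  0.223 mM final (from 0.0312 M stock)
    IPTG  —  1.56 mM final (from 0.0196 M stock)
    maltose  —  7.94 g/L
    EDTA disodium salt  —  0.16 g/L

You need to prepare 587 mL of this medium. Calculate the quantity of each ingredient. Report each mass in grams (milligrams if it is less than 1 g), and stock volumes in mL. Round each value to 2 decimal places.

Working volume: 587 mL = 0.587 L.
ferric chloride: C1V1 = C2V2 → 0.223 mM × 587 mL ÷ 31.2 mM = 4.20 mL
IPTG: C1V1 = C2V2 → 1.56 mM × 587 mL ÷ 19.6 mM = 46.72 mL
maltose: 7.94 g/L × 0.587 L = 4.66 g
EDTA disodium salt: 0.16 g/L × 0.587 L = 0.09392 g = 93.92 mg

ferric chloride 4.20 mL; IPTG 46.72 mL; maltose 4.66 g; EDTA disodium salt 93.92 mg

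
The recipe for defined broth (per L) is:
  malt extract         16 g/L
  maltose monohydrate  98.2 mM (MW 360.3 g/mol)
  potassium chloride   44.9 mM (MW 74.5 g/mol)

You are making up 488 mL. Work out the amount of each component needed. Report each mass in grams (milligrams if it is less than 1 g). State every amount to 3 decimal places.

Target volume = 488 mL = 0.488 L.
malt extract: 16 g/L × 0.488 L = 7.808 g
maltose monohydrate: 98.2 mmol/L × 360.3 g/mol × 0.488 L ÷ 1000 = 17.266 g
potassium chloride: 44.9 mmol/L × 74.5 g/mol × 0.488 L ÷ 1000 = 1.632 g

malt extract 7.808 g; maltose monohydrate 17.266 g; potassium chloride 1.632 g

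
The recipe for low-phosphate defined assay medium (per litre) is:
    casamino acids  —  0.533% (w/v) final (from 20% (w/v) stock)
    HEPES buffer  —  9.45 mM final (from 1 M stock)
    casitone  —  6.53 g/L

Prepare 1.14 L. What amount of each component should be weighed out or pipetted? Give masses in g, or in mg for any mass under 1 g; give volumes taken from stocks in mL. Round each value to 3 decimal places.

casamino acids 30.381 mL; HEPES buffer 10.773 mL; casitone 7.444 g

Scale factor relative to 1 L: 1.14.
casamino acids: V = C2·V2/C1 = 0.533% ÷ 20% × 1140 mL = 30.381 mL
HEPES buffer: dilute stock: 9.45 mM × 1140 mL ÷ 1000 mM = 10.773 mL
casitone: 6.53 g/L × 1.14 L = 7.444 g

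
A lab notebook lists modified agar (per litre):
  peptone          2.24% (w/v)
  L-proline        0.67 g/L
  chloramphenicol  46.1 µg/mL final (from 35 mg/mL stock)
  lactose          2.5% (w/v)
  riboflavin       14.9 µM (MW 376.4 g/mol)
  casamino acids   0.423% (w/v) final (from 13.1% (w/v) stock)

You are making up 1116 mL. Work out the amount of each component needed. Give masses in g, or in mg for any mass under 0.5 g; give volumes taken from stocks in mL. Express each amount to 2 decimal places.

Scale factor relative to 1 L: 1.116.
peptone: 2.24 g per 100 mL × 1116 mL ÷ 100 = 25.00 g
L-proline: 0.67 g/L × 1.116 L = 0.75 g
chloramphenicol: V = C2·V2/C1 = 46.1 µg/mL × 1116 mL ÷ 35000 µg/mL = 1.47 mL
lactose: 2.5% w/v = 25 g/L → 25 × 1.116 L = 27.90 g
riboflavin: 14.9 µmol/L × 376.4 g/mol × 1.116 L ÷ 1000 = 6.26 mg
casamino acids: V = C2·V2/C1 = 0.423% ÷ 13.1% × 1116 mL = 36.04 mL

peptone 25.00 g; L-proline 0.75 g; chloramphenicol 1.47 mL; lactose 27.90 g; riboflavin 6.26 mg; casamino acids 36.04 mL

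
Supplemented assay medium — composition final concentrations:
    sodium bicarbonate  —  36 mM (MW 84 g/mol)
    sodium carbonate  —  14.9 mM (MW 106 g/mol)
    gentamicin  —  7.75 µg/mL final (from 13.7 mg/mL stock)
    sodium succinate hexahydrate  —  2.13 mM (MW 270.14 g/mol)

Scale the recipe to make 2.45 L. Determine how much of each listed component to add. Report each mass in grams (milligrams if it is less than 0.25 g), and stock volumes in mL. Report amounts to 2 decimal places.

Scale factor relative to 1 L: 2.45.
sodium bicarbonate: 36 mmol/L × 84 g/mol × 2.45 L ÷ 1000 = 7.41 g
sodium carbonate: 14.9 mmol/L × 106 g/mol × 2.45 L ÷ 1000 = 3.87 g
gentamicin: C1V1 = C2V2 → 7.75 µg/mL × 2450 mL ÷ 13700 µg/mL = 1.39 mL
sodium succinate hexahydrate: 2.13 mmol/L × 270.14 g/mol × 2.45 L ÷ 1000 = 1.41 g

sodium bicarbonate 7.41 g; sodium carbonate 3.87 g; gentamicin 1.39 mL; sodium succinate hexahydrate 1.41 g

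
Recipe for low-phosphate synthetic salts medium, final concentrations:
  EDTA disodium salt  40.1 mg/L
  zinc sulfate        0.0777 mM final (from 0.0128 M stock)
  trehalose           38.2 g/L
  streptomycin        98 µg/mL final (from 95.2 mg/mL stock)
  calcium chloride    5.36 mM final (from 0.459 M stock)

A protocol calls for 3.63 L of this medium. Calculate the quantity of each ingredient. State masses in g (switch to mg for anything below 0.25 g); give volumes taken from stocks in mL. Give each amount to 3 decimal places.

EDTA disodium salt 145.563 mg; zinc sulfate 22.035 mL; trehalose 138.666 g; streptomycin 3.737 mL; calcium chloride 42.390 mL

Working volume: 3.63 L.
EDTA disodium salt: 40.1 mg/L × 3.63 L = 145.563 mg
zinc sulfate: V = C2·V2/C1 = 0.0777 mM × 3630 mL ÷ 12.8 mM = 22.035 mL
trehalose: 38.2 g/L × 3.63 L = 138.666 g
streptomycin: C1V1 = C2V2 → 98 µg/mL × 3630 mL ÷ 95200 µg/mL = 3.737 mL
calcium chloride: C1V1 = C2V2 → 5.36 mM × 3630 mL ÷ 459 mM = 42.390 mL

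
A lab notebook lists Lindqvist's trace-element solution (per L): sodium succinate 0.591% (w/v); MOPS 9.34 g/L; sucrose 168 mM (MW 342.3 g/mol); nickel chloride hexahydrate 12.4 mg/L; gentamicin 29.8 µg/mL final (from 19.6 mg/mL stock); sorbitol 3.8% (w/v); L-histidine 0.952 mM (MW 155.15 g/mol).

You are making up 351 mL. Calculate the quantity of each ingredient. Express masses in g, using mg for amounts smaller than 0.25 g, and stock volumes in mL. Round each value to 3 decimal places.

sodium succinate 2.074 g; MOPS 3.278 g; sucrose 20.185 g; nickel chloride hexahydrate 4.352 mg; gentamicin 0.534 mL; sorbitol 13.338 g; L-histidine 51.844 mg

Scale factor relative to 1 L: 0.351.
sodium succinate: 0.591% w/v = 5.91 g/L → 5.91 × 0.351 L = 2.074 g
MOPS: 9.34 g/L × 0.351 L = 3.278 g
sucrose: 168 mmol/L × 342.3 g/mol × 0.351 L ÷ 1000 = 20.185 g
nickel chloride hexahydrate: 12.4 mg/L × 0.351 L = 4.352 mg
gentamicin: dilute stock: 29.8 µg/mL × 351 mL ÷ 19600 µg/mL = 0.534 mL
sorbitol: 3.8 g per 100 mL × 351 mL ÷ 100 = 13.338 g
L-histidine: 0.952 mmol/L × 155.15 mg/mmol × 0.351 L = 51.844 mg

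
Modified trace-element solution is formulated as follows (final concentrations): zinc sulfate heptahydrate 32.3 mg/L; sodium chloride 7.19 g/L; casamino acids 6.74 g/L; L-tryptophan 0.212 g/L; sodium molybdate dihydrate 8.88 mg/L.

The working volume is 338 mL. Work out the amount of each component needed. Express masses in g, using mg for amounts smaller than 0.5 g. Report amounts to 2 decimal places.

zinc sulfate heptahydrate 10.92 mg; sodium chloride 2.43 g; casamino acids 2.28 g; L-tryptophan 71.66 mg; sodium molybdate dihydrate 3.00 mg

Scale factor relative to 1 L: 0.338.
zinc sulfate heptahydrate: 32.3 mg/L × 0.338 L = 10.92 mg
sodium chloride: 7.19 g/L × 0.338 L = 2.43 g
casamino acids: 6.74 g/L × 0.338 L = 2.28 g
L-tryptophan: 0.212 g/L × 0.338 L = 0.071656 g = 71.66 mg
sodium molybdate dihydrate: 8.88 mg/L × 0.338 L = 3.00 mg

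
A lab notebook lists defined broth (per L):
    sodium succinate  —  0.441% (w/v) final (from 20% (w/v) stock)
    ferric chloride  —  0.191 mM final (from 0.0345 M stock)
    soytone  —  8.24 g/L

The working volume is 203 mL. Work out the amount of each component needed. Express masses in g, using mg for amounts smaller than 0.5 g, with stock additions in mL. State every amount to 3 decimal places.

Target volume = 203 mL = 0.203 L.
sodium succinate: dilute stock: 0.441% ÷ 20% × 203 mL = 4.476 mL
ferric chloride: C1V1 = C2V2 → 0.191 mM × 203 mL ÷ 34.5 mM = 1.124 mL
soytone: 8.24 g/L × 0.203 L = 1.673 g

sodium succinate 4.476 mL; ferric chloride 1.124 mL; soytone 1.673 g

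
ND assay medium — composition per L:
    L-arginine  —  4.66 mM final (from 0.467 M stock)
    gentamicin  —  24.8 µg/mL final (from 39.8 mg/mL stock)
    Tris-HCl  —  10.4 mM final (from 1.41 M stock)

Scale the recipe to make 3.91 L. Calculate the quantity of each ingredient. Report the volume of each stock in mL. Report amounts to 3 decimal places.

L-arginine 39.016 mL; gentamicin 2.436 mL; Tris-HCl 28.840 mL

Working volume: 3.91 L.
L-arginine: V = C2·V2/C1 = 4.66 mM × 3910 mL ÷ 467 mM = 39.016 mL
gentamicin: dilute stock: 24.8 µg/mL × 3910 mL ÷ 39800 µg/mL = 2.436 mL
Tris-HCl: dilute stock: 10.4 mM × 3910 mL ÷ 1410 mM = 28.840 mL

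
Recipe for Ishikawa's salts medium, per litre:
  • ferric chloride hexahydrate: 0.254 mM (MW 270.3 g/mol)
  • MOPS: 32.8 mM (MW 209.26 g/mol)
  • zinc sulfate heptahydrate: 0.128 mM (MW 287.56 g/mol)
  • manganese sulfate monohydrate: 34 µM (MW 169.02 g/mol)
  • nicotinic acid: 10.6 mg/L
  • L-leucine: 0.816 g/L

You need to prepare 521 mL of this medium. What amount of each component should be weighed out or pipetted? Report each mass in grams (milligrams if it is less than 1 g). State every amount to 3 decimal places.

Scale factor relative to 1 L: 0.521.
ferric chloride hexahydrate: 0.254 mmol/L × 270.3 mg/mmol × 0.521 L = 35.770 mg
MOPS: 32.8 mmol/L × 209.26 g/mol × 0.521 L ÷ 1000 = 3.576 g
zinc sulfate heptahydrate: 0.128 mmol/L × 287.56 mg/mmol × 0.521 L = 19.177 mg
manganese sulfate monohydrate: 34 µmol/L × 169.02 g/mol × 0.521 L ÷ 1000 = 2.994 mg
nicotinic acid: 10.6 mg/L × 0.521 L = 5.523 mg
L-leucine: 0.816 g/L × 0.521 L = 0.425136 g = 425.136 mg

ferric chloride hexahydrate 35.770 mg; MOPS 3.576 g; zinc sulfate heptahydrate 19.177 mg; manganese sulfate monohydrate 2.994 mg; nicotinic acid 5.523 mg; L-leucine 425.136 mg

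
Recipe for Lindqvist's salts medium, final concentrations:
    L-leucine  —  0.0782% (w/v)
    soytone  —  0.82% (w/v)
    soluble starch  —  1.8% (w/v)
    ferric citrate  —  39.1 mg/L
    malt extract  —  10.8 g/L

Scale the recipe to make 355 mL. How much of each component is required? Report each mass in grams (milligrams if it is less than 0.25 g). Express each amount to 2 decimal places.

Target volume = 355 mL = 0.355 L.
L-leucine: 0.0782% w/v = 0.782 g/L → 0.782 × 0.355 L = 0.28 g
soytone: 0.82 g per 100 mL × 355 mL ÷ 100 = 2.91 g
soluble starch: 1.8 g per 100 mL × 355 mL ÷ 100 = 6.39 g
ferric citrate: 39.1 mg/L × 0.355 L = 13.88 mg
malt extract: 10.8 g/L × 0.355 L = 3.83 g

L-leucine 0.28 g; soytone 2.91 g; soluble starch 6.39 g; ferric citrate 13.88 mg; malt extract 3.83 g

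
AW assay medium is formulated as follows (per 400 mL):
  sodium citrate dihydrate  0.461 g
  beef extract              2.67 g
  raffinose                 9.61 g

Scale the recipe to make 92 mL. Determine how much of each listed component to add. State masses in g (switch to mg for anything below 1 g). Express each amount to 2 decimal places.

sodium citrate dihydrate 106.03 mg; beef extract 614.10 mg; raffinose 2.21 g

Scale factor = 92 mL / 400 mL = 0.23.
sodium citrate dihydrate: 0.461 g × (92 mL / 400 mL) = 0.10603 g = 106.03 mg
beef extract: 2.67 g × (92 mL / 400 mL) = 0.6141 g = 614.10 mg
raffinose: 9.61 g × (92 mL / 400 mL) = 2.21 g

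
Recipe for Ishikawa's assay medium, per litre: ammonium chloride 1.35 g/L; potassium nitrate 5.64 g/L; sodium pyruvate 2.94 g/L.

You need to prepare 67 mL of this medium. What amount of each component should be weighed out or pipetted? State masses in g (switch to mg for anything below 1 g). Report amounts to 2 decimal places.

Target volume = 67 mL = 0.067 L.
ammonium chloride: 1.35 g/L × 0.067 L = 0.09045 g = 90.45 mg
potassium nitrate: 5.64 g/L × 0.067 L = 0.37788 g = 377.88 mg
sodium pyruvate: 2.94 g/L × 0.067 L = 0.19698 g = 196.98 mg

ammonium chloride 90.45 mg; potassium nitrate 377.88 mg; sodium pyruvate 196.98 mg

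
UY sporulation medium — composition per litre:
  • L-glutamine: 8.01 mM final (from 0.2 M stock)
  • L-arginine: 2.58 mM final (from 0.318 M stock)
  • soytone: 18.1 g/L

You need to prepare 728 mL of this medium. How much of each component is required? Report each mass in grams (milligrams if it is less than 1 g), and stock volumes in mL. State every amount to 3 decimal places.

Target volume = 728 mL = 0.728 L.
L-glutamine: V = C2·V2/C1 = 8.01 mM × 728 mL ÷ 200 mM = 29.156 mL
L-arginine: dilute stock: 2.58 mM × 728 mL ÷ 318 mM = 5.906 mL
soytone: 18.1 g/L × 0.728 L = 13.177 g

L-glutamine 29.156 mL; L-arginine 5.906 mL; soytone 13.177 g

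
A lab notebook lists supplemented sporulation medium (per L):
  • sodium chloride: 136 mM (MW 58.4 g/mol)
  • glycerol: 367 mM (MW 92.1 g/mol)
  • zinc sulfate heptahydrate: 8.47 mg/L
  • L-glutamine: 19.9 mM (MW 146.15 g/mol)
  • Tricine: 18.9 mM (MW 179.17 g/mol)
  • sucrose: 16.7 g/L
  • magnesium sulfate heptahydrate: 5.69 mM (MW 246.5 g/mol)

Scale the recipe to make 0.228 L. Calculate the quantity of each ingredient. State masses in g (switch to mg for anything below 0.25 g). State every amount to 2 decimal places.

Working volume: 0.228 L.
sodium chloride: 136 mmol/L × 58.4 g/mol × 0.228 L ÷ 1000 = 1.81 g
glycerol: 367 mmol/L × 92.1 g/mol × 0.228 L ÷ 1000 = 7.71 g
zinc sulfate heptahydrate: 8.47 mg/L × 0.228 L = 1.93 mg
L-glutamine: 19.9 mmol/L × 146.15 g/mol × 0.228 L ÷ 1000 = 0.66 g
Tricine: 18.9 mmol/L × 179.17 g/mol × 0.228 L ÷ 1000 = 0.77 g
sucrose: 16.7 g/L × 0.228 L = 3.81 g
magnesium sulfate heptahydrate: 5.69 mmol/L × 246.5 g/mol × 0.228 L ÷ 1000 = 0.32 g

sodium chloride 1.81 g; glycerol 7.71 g; zinc sulfate heptahydrate 1.93 mg; L-glutamine 0.66 g; Tricine 0.77 g; sucrose 3.81 g; magnesium sulfate heptahydrate 0.32 g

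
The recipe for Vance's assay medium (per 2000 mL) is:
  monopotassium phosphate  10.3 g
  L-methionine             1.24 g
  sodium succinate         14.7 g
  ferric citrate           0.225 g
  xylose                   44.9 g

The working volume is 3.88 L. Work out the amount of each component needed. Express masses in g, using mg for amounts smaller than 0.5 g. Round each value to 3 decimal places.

monopotassium phosphate 19.982 g; L-methionine 2.406 g; sodium succinate 28.518 g; ferric citrate 436.500 mg; xylose 87.106 g

Scale factor = 3880 mL / 2000 mL = 1.94.
monopotassium phosphate: 10.3 g × (3880 mL / 2000 mL) = 19.982 g
L-methionine: 1.24 g × (3880 mL / 2000 mL) = 2.406 g
sodium succinate: 14.7 g × (3880 mL / 2000 mL) = 28.518 g
ferric citrate: 0.225 g × (3880 mL / 2000 mL) = 0.4365 g = 436.500 mg
xylose: 44.9 g × (3880 mL / 2000 mL) = 87.106 g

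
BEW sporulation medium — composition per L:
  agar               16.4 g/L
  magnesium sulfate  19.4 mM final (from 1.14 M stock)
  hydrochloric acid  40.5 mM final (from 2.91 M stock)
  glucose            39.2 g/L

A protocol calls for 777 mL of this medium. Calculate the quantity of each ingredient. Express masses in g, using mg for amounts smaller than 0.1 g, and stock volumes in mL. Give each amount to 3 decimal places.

agar 12.743 g; magnesium sulfate 13.223 mL; hydrochloric acid 10.814 mL; glucose 30.458 g

Working volume: 777 mL = 0.777 L.
agar: 16.4 g/L × 0.777 L = 12.743 g
magnesium sulfate: C1V1 = C2V2 → 19.4 mM × 777 mL ÷ 1140 mM = 13.223 mL
hydrochloric acid: dilute stock: 40.5 mM × 777 mL ÷ 2910 mM = 10.814 mL
glucose: 39.2 g/L × 0.777 L = 30.458 g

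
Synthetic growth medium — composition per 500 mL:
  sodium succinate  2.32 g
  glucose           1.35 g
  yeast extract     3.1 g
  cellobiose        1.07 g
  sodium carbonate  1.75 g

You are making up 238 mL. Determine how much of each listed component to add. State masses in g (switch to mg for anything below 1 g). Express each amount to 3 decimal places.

sodium succinate 1.104 g; glucose 642.600 mg; yeast extract 1.476 g; cellobiose 509.320 mg; sodium carbonate 833.000 mg

Ratio of target to recipe volume: 238 / 500 = 0.476.
sodium succinate: 2.32 g × (238 mL / 500 mL) = 1.104 g
glucose: 1.35 g × (238 mL / 500 mL) = 0.6426 g = 642.600 mg
yeast extract: 3.1 g × (238 mL / 500 mL) = 1.476 g
cellobiose: 1.07 g × (238 mL / 500 mL) = 0.50932 g = 509.320 mg
sodium carbonate: 1.75 g × (238 mL / 500 mL) = 0.833 g = 833.000 mg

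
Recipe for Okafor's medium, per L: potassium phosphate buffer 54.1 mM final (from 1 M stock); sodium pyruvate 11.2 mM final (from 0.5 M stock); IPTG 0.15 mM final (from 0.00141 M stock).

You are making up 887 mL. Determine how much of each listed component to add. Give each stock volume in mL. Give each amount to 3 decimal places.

potassium phosphate buffer 47.987 mL; sodium pyruvate 19.869 mL; IPTG 94.362 mL

Working volume: 887 mL = 0.887 L.
potassium phosphate buffer: dilute stock: 54.1 mM × 887 mL ÷ 1000 mM = 47.987 mL
sodium pyruvate: C1V1 = C2V2 → 11.2 mM × 887 mL ÷ 500 mM = 19.869 mL
IPTG: V = C2·V2/C1 = 0.15 mM × 887 mL ÷ 1.41 mM = 94.362 mL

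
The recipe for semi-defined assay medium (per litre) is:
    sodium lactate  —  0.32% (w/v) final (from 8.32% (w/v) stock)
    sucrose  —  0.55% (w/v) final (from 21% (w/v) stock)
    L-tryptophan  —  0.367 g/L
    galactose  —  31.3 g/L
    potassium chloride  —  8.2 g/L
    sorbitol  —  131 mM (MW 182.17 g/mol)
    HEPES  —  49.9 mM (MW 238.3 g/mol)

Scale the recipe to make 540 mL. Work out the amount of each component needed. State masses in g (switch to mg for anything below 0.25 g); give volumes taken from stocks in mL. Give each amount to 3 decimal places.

sodium lactate 20.769 mL; sucrose 14.143 mL; L-tryptophan 198.180 mg; galactose 16.902 g; potassium chloride 4.428 g; sorbitol 12.887 g; HEPES 6.421 g

Working volume: 540 mL = 0.54 L.
sodium lactate: C1V1 = C2V2 → 0.32% ÷ 8.32% × 540 mL = 20.769 mL
sucrose: V = C2·V2/C1 = 0.55% ÷ 21% × 540 mL = 14.143 mL
L-tryptophan: 0.367 g/L × 0.54 L = 0.19818 g = 198.180 mg
galactose: 31.3 g/L × 0.54 L = 16.902 g
potassium chloride: 8.2 g/L × 0.54 L = 4.428 g
sorbitol: 131 mmol/L × 182.17 g/mol × 0.54 L ÷ 1000 = 12.887 g
HEPES: 49.9 mmol/L × 238.3 g/mol × 0.54 L ÷ 1000 = 6.421 g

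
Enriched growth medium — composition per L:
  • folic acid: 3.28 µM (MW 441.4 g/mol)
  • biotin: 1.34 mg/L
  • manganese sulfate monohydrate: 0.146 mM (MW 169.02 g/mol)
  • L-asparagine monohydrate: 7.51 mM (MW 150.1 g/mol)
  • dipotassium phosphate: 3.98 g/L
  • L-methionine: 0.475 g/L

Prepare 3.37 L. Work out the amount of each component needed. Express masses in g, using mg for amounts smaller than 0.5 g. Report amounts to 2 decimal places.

folic acid 4.88 mg; biotin 4.52 mg; manganese sulfate monohydrate 83.16 mg; L-asparagine monohydrate 3.80 g; dipotassium phosphate 13.41 g; L-methionine 1.60 g

Scale factor relative to 1 L: 3.37.
folic acid: 3.28 µmol/L × 441.4 g/mol × 3.37 L ÷ 1000 = 4.88 mg
biotin: 1.34 mg/L × 3.37 L = 4.52 mg
manganese sulfate monohydrate: 0.146 mmol/L × 169.02 mg/mmol × 3.37 L = 83.16 mg
L-asparagine monohydrate: 7.51 mmol/L × 150.1 g/mol × 3.37 L ÷ 1000 = 3.80 g
dipotassium phosphate: 3.98 g/L × 3.37 L = 13.41 g
L-methionine: 0.475 g/L × 3.37 L = 1.60 g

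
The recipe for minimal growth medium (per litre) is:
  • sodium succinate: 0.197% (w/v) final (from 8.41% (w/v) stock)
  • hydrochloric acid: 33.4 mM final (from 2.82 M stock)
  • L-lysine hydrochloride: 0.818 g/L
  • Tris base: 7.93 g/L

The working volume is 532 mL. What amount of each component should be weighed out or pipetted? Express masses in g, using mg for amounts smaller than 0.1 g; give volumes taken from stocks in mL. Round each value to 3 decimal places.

Working volume: 532 mL = 0.532 L.
sodium succinate: dilute stock: 0.197% ÷ 8.41% × 532 mL = 12.462 mL
hydrochloric acid: dilute stock: 33.4 mM × 532 mL ÷ 2820 mM = 6.301 mL
L-lysine hydrochloride: 0.818 g/L × 0.532 L = 0.435 g
Tris base: 7.93 g/L × 0.532 L = 4.219 g

sodium succinate 12.462 mL; hydrochloric acid 6.301 mL; L-lysine hydrochloride 0.435 g; Tris base 4.219 g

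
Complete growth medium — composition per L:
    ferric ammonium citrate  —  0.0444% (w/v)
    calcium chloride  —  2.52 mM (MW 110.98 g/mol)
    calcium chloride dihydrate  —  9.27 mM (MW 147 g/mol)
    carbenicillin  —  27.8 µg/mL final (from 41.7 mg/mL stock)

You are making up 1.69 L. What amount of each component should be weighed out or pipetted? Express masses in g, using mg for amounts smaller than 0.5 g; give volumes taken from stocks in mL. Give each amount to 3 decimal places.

ferric ammonium citrate 0.750 g; calcium chloride 472.642 mg; calcium chloride dihydrate 2.303 g; carbenicillin 1.127 mL

Working volume: 1.69 L.
ferric ammonium citrate: 0.0444 g per 100 mL × 1690 mL ÷ 100 = 0.750 g
calcium chloride: 2.52 mmol/L × 110.98 mg/mmol × 1.69 L = 472.642 mg
calcium chloride dihydrate: 9.27 mmol/L × 147 g/mol × 1.69 L ÷ 1000 = 2.303 g
carbenicillin: C1V1 = C2V2 → 27.8 µg/mL × 1690 mL ÷ 41700 µg/mL = 1.127 mL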